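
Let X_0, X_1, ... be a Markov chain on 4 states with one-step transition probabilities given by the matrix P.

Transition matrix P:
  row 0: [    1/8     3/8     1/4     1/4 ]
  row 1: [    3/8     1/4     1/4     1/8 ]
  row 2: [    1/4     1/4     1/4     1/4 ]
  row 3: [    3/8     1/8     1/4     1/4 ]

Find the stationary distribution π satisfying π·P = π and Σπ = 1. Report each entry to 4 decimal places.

π = [0.2750, 0.2571, 0.2500, 0.2179]

Balance equations π_j = Σ_i π_i·P[i][j]:
  π_0 = 1/8·π_0 + 3/8·π_1 + 1/4·π_2 + 3/8·π_3
  π_1 = 3/8·π_0 + 1/4·π_1 + 1/4·π_2 + 1/8·π_3
  π_2 = 1/4·π_0 + 1/4·π_1 + 1/4·π_2 + 1/4·π_3
  normalize: π_0 + π_1 + π_2 + π_3 = 1
Solving the linear system gives exactly π = [11/40, 9/35, 1/4, 61/280].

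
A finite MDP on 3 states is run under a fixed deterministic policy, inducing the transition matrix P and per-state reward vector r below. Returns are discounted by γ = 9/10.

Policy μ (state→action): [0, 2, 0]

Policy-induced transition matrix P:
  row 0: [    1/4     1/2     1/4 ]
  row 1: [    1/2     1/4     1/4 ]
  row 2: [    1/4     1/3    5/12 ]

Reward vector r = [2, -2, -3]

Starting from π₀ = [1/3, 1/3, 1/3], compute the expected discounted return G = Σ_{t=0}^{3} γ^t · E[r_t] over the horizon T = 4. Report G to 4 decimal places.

t=0: π = [0.3333, 0.3333, 0.3333], E[r] = -1.0000, γ^t·E[r] = -1.000000, running G = -1.000000
t=1: π = [0.3333, 0.3611, 0.3056], E[r] = -0.9722, γ^t·E[r] = -0.875000, running G = -1.875000
t=2: π = [0.3403, 0.3588, 0.3009], E[r] = -0.9398, γ^t·E[r] = -0.761250, running G = -2.636250
t=3: π = [0.3397, 0.3601, 0.3002], E[r] = -0.9414, γ^t·E[r] = -0.686250, running G = -3.322500

G = -3.3225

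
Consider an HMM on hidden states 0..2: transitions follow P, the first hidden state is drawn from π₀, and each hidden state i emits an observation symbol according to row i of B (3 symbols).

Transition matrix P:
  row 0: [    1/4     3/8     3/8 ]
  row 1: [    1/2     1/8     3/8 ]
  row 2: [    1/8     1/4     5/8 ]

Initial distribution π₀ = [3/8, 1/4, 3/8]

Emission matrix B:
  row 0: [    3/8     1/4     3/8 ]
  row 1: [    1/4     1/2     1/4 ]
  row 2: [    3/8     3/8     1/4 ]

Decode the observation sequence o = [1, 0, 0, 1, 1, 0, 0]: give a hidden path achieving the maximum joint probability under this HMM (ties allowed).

path = [2, 2, 2, 2, 2, 2, 2]

t=0: δ = [9.375e-02, 1.250e-01, 1.406e-01]  (obs o_0=1)
t=1: δ = [2.344e-02, 8.789e-03, 3.296e-02]  ψ = [1, 0, 2]  (obs o_1=0)
t=2: δ = [2.197e-03, 2.197e-03, 7.725e-03]  ψ = [0, 0, 2]  (obs o_2=0)
t=3: δ = [2.747e-04, 9.656e-04, 1.810e-03]  ψ = [1, 2, 2]  (obs o_3=1)
t=4: δ = [1.207e-04, 2.263e-04, 4.243e-04]  ψ = [1, 2, 2]  (obs o_4=1)
t=5: δ = [4.243e-05, 2.652e-05, 9.945e-05]  ψ = [1, 2, 2]  (obs o_5=0)
t=6: δ = [4.973e-06, 6.216e-06, 2.331e-05]  ψ = [1, 2, 2]  (obs o_6=0)
backtrack: best end state = 2; path = [2, 2, 2, 2, 2, 2, 2]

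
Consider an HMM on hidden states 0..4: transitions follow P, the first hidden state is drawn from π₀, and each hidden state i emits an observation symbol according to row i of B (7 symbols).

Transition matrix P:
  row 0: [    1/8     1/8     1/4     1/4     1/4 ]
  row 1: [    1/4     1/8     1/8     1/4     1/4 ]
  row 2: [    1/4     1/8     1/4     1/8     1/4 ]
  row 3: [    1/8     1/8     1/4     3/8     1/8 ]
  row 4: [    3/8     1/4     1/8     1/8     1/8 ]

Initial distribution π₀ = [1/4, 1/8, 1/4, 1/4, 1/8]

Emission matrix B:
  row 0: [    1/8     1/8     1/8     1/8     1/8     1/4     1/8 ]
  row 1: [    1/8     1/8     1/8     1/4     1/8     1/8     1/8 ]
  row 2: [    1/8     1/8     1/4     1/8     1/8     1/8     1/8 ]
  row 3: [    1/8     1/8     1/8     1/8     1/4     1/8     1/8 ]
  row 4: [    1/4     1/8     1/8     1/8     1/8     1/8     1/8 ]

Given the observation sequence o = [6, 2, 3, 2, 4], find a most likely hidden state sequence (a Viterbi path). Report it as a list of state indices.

t=0: δ = [3.125e-02, 1.562e-02, 3.125e-02, 3.125e-02, 1.562e-02]  (obs o_0=6)
t=1: δ = [9.766e-04, 4.883e-04, 1.953e-03, 1.465e-03, 9.766e-04]  ψ = [2, 0, 0, 3, 0]  (obs o_1=2)
t=2: δ = [6.104e-05, 6.104e-05, 6.104e-05, 6.866e-05, 6.104e-05]  ψ = [2, 2, 2, 3, 2]  (obs o_2=3)
t=3: δ = [2.861e-06, 1.907e-06, 4.292e-06, 3.219e-06, 1.907e-06]  ψ = [4, 4, 3, 3, 0]  (obs o_3=2)
t=4: δ = [1.341e-07, 6.706e-08, 1.341e-07, 3.017e-07, 1.341e-07]  ψ = [2, 2, 2, 3, 2]  (obs o_4=4)
backtrack: best end state = 3; path = [3, 3, 3, 3, 3]

path = [3, 3, 3, 3, 3]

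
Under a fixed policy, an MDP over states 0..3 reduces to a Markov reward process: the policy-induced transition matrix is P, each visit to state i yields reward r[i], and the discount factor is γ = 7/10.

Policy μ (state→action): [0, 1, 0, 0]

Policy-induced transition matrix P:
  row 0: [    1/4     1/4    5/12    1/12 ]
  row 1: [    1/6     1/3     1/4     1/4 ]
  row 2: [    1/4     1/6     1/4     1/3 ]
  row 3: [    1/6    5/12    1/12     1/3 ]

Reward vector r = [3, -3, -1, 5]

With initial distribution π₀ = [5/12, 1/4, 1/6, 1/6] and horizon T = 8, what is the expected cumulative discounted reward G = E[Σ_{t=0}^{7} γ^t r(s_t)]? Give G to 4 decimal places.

t=0: π = [0.4167, 0.2500, 0.1667, 0.1667], E[r] = 1.1667, γ^t·E[r] = 1.166667, running G = 1.166667
t=1: π = [0.2153, 0.2847, 0.2917, 0.2083], E[r] = 0.5417, γ^t·E[r] = 0.379167, running G = 1.545833
t=2: π = [0.2089, 0.2841, 0.2512, 0.2558], E[r] = 0.8021, γ^t·E[r] = 0.393021, running G = 1.938854
t=3: π = [0.2050, 0.2954, 0.2422, 0.2574], E[r] = 0.7738, γ^t·E[r] = 0.265421, running G = 2.204276
t=4: π = [0.2039, 0.2973, 0.2413, 0.2575], E[r] = 0.7659, γ^t·E[r] = 0.183883, running G = 2.388158
t=5: π = [0.2038, 0.2976, 0.2411, 0.2576], E[r] = 0.7653, γ^t·E[r] = 0.128629, running G = 2.516787
t=6: π = [0.2037, 0.2976, 0.2410, 0.2576], E[r] = 0.7652, γ^t·E[r] = 0.090029, running G = 2.606816
t=7: π = [0.2037, 0.2976, 0.2410, 0.2576], E[r] = 0.7652, γ^t·E[r] = 0.063018, running G = 2.669833

G = 2.6698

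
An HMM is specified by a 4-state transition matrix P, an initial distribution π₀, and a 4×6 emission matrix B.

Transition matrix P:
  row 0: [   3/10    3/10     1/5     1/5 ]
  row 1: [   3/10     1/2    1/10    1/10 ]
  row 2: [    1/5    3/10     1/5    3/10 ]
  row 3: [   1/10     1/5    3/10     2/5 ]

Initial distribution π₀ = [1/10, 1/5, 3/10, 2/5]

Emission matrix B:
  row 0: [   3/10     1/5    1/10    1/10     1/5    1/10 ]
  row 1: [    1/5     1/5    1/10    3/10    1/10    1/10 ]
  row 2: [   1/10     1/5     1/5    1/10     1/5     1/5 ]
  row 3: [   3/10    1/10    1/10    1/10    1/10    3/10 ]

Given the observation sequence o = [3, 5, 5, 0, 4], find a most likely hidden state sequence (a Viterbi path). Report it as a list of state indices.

t=0: δ = [1.000e-02, 6.000e-02, 3.000e-02, 4.000e-02]  (obs o_0=3)
t=1: δ = [1.800e-03, 3.000e-03, 2.400e-03, 4.800e-03]  ψ = [1, 1, 3, 3]  (obs o_1=5)
t=2: δ = [9.000e-05, 1.500e-04, 2.880e-04, 5.760e-04]  ψ = [1, 1, 3, 3]  (obs o_2=5)
t=3: δ = [1.728e-05, 2.304e-05, 1.728e-05, 6.912e-05]  ψ = [2, 3, 3, 3]  (obs o_3=0)
t=4: δ = [1.382e-06, 1.382e-06, 4.147e-06, 2.765e-06]  ψ = [1, 3, 3, 3]  (obs o_4=4)
backtrack: best end state = 2; path = [3, 3, 3, 3, 2]

path = [3, 3, 3, 3, 2]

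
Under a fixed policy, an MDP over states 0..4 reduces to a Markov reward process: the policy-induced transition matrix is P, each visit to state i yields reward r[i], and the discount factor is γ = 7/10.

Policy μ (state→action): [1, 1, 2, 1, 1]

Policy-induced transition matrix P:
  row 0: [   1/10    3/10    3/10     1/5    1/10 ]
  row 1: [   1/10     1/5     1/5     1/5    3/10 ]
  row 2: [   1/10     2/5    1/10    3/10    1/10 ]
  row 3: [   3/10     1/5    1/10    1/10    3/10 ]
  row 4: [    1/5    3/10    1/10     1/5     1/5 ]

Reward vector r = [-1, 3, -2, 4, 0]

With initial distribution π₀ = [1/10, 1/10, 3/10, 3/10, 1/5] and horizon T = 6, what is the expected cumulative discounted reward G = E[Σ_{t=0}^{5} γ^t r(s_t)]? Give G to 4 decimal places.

G = 3.0272

t=0: π = [0.1000, 0.1000, 0.3000, 0.3000, 0.2000], E[r] = 0.8000, γ^t·E[r] = 0.800000, running G = 0.800000
t=1: π = [0.1800, 0.2900, 0.1300, 0.2000, 0.2000], E[r] = 1.2300, γ^t·E[r] = 0.861000, running G = 1.661000
t=2: π = [0.1600, 0.2640, 0.1650, 0.1930, 0.2180], E[r] = 1.0740, γ^t·E[r] = 0.526260, running G = 2.187260
t=3: π = [0.1604, 0.2708, 0.1584, 0.1972, 0.2132], E[r] = 1.1240, γ^t·E[r] = 0.385532, running G = 2.572792
t=4: π = [0.1608, 0.2690, 0.1592, 0.1961, 0.2149], E[r] = 1.1125, γ^t·E[r] = 0.267116, running G = 2.839908
t=5: π = [0.1607, 0.2694, 0.1591, 0.1963, 0.2145], E[r] = 1.1146, γ^t·E[r] = 0.187329, running G = 3.027237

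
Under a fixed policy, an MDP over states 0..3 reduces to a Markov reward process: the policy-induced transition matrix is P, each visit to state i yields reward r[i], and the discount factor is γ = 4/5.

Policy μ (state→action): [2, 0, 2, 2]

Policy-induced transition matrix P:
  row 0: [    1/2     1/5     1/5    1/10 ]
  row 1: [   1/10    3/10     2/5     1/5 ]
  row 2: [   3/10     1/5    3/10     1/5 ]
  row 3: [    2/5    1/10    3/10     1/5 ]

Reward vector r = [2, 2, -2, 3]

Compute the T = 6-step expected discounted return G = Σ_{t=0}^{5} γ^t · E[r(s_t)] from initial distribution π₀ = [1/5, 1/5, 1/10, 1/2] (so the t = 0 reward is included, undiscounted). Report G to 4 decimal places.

G = 4.8272

t=0: π = [0.2000, 0.2000, 0.1000, 0.5000], E[r] = 2.1000, γ^t·E[r] = 2.100000, running G = 2.100000
t=1: π = [0.3500, 0.1700, 0.3000, 0.1800], E[r] = 0.9800, γ^t·E[r] = 0.784000, running G = 2.884000
t=2: π = [0.3540, 0.1990, 0.2820, 0.1650], E[r] = 1.0370, γ^t·E[r] = 0.663680, running G = 3.547680
t=3: π = [0.3475, 0.2034, 0.2845, 0.1646], E[r] = 1.0266, γ^t·E[r] = 0.525619, running G = 4.073299
t=4: π = [0.3453, 0.2039, 0.2856, 0.1653], E[r] = 1.0229, γ^t·E[r] = 0.418976, running G = 4.492275
t=5: π = [0.3448, 0.2039, 0.2859, 0.1655], E[r] = 1.0220, γ^t·E[r] = 0.334899, running G = 4.827174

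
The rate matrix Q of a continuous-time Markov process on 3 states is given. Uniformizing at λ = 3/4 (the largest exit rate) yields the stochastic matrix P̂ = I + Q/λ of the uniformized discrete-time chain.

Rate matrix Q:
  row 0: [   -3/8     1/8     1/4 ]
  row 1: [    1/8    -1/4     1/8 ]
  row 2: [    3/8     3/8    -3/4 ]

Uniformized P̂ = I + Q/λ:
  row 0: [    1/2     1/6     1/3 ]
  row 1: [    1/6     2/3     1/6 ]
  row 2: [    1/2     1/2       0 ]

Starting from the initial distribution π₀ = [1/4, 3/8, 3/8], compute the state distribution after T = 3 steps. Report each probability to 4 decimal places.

π = [0.3484, 0.4624, 0.1892]

t=0: π = [0.2500, 0.3750, 0.3750]
t=1: π = [0.3750, 0.4792, 0.1458]
t=2: π = [0.3403, 0.4549, 0.2049]
t=3: π = [0.3484, 0.4624, 0.1892]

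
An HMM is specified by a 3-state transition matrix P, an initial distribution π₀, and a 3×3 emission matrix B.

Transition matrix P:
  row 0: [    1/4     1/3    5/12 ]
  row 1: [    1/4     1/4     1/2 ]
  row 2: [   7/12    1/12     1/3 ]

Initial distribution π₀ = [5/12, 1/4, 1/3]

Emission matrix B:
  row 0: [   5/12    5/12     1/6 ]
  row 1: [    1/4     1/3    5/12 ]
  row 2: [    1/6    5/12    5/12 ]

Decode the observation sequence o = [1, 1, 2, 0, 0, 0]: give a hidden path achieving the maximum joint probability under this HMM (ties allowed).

path = [2, 0, 2, 0, 2, 0]

t=0: δ = [1.736e-01, 8.333e-02, 1.389e-01]  (obs o_0=1)
t=1: δ = [3.376e-02, 1.929e-02, 3.014e-02]  ψ = [2, 0, 0]  (obs o_1=1)
t=2: δ = [2.930e-03, 4.689e-03, 5.861e-03]  ψ = [2, 0, 0]  (obs o_2=2)
t=3: δ = [1.424e-03, 2.930e-04, 3.907e-04]  ψ = [2, 1, 1]  (obs o_3=0)
t=4: δ = [1.484e-04, 1.187e-04, 9.892e-05]  ψ = [0, 0, 0]  (obs o_4=0)
t=5: δ = [2.404e-05, 1.237e-05, 1.030e-05]  ψ = [2, 0, 0]  (obs o_5=0)
backtrack: best end state = 0; path = [2, 0, 2, 0, 2, 0]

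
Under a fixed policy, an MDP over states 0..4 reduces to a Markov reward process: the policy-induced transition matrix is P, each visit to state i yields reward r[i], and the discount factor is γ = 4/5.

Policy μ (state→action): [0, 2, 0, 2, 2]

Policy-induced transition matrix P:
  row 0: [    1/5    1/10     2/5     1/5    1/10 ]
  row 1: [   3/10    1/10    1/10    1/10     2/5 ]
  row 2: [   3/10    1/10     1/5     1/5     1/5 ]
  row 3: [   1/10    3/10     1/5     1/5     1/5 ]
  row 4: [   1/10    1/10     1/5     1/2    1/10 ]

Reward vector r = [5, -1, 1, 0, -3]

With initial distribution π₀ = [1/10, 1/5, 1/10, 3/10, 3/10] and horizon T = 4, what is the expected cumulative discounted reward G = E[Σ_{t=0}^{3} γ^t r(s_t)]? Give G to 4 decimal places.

t=0: π = [0.1000, 0.2000, 0.1000, 0.3000, 0.3000], E[r] = -0.5000, γ^t·E[r] = -0.500000, running G = -0.500000
t=1: π = [0.1700, 0.1600, 0.2000, 0.2700, 0.2000], E[r] = 0.2900, γ^t·E[r] = 0.232000, running G = -0.268000
t=2: π = [0.1890, 0.1540, 0.2180, 0.2440, 0.1950], E[r] = 0.4240, γ^t·E[r] = 0.271360, running G = 0.003360
t=3: π = [0.1933, 0.1488, 0.2224, 0.2431, 0.1924], E[r] = 0.4629, γ^t·E[r] = 0.237005, running G = 0.240365

G = 0.2404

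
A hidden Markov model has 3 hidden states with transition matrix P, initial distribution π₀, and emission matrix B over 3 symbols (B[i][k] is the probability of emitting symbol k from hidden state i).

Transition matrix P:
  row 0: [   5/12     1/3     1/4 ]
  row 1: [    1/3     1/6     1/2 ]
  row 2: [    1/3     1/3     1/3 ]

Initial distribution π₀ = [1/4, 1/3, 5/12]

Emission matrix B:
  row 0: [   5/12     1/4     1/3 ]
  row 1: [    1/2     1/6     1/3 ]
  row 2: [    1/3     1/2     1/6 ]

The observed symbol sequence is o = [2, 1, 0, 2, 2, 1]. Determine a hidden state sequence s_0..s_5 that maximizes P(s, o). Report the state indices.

t=0: δ = [8.333e-02, 1.111e-01, 6.944e-02]  (obs o_0=2)
t=1: δ = [9.259e-03, 4.630e-03, 2.778e-02]  ψ = [1, 0, 1]  (obs o_1=1)
t=2: δ = [3.858e-03, 4.630e-03, 3.086e-03]  ψ = [2, 2, 2]  (obs o_2=0)
t=3: δ = [5.358e-04, 4.287e-04, 3.858e-04]  ψ = [0, 0, 1]  (obs o_3=2)
t=4: δ = [7.442e-05, 5.954e-05, 3.572e-05]  ψ = [0, 0, 1]  (obs o_4=2)
t=5: δ = [7.752e-06, 4.135e-06, 1.488e-05]  ψ = [0, 0, 1]  (obs o_5=1)
backtrack: best end state = 2; path = [1, 2, 0, 0, 1, 2]

path = [1, 2, 0, 0, 1, 2]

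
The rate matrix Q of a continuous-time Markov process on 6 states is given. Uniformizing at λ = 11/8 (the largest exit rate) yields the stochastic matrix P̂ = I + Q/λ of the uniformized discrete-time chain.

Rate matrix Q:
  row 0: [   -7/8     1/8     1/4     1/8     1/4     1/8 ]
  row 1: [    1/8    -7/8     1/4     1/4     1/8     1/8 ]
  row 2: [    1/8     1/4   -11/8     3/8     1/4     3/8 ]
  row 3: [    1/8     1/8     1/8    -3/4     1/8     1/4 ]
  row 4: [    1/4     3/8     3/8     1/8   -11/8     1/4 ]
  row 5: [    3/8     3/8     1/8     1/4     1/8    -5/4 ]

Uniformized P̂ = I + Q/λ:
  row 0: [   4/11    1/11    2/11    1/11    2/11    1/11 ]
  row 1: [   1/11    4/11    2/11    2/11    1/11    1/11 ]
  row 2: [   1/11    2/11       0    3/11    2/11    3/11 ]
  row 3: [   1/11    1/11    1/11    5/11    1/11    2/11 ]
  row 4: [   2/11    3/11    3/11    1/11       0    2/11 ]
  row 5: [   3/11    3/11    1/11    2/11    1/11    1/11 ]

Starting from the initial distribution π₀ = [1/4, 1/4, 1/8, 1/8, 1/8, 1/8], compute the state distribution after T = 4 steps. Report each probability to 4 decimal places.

t=0: π = [0.2500, 0.2500, 0.1250, 0.1250, 0.1250, 0.1250]
t=1: π = [0.1932, 0.2159, 0.1477, 0.1932, 0.1136, 0.1364]
t=2: π = [0.1787, 0.2087, 0.1353, 0.2200, 0.1116, 0.1457]
t=3: π = [0.1763, 0.2069, 0.1341, 0.2277, 0.1093, 0.1457]
t=4: π = [0.1754, 0.2059, 0.1334, 0.2302, 0.1092, 0.1459]

π = [0.1754, 0.2059, 0.1334, 0.2302, 0.1092, 0.1459]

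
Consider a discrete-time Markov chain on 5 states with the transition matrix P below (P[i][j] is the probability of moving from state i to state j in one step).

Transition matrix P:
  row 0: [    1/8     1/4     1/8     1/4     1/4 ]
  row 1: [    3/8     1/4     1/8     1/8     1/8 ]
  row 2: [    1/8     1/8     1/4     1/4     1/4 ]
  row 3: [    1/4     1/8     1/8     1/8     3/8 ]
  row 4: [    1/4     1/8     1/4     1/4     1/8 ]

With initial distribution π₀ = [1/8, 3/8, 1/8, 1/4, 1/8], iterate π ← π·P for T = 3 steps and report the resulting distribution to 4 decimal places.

t=0: π = [0.1250, 0.3750, 0.1250, 0.2500, 0.1250]
t=1: π = [0.2656, 0.1875, 0.1563, 0.1719, 0.2188]
t=2: π = [0.2207, 0.1816, 0.1719, 0.2051, 0.2207]
t=3: π = [0.2236, 0.1753, 0.1741, 0.2017, 0.2253]

π = [0.2236, 0.1753, 0.1741, 0.2017, 0.2253]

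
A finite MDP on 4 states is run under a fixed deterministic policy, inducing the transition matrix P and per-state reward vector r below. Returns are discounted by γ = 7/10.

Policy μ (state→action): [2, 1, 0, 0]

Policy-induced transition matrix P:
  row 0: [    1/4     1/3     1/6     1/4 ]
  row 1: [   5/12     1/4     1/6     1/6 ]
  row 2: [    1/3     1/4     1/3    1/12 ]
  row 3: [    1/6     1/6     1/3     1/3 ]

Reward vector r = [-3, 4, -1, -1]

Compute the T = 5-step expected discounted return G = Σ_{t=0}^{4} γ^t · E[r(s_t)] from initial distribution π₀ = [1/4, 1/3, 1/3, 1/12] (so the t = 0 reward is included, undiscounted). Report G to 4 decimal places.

t=0: π = [0.2500, 0.3333, 0.3333, 0.0833], E[r] = 0.1667, γ^t·E[r] = 0.166667, running G = 0.166667
t=1: π = [0.3264, 0.2639, 0.2361, 0.1736], E[r] = -0.3333, γ^t·E[r] = -0.233333, running G = -0.066667
t=2: π = [0.2992, 0.2627, 0.2350, 0.2031], E[r] = -0.2847, γ^t·E[r] = -0.139514, running G = -0.206181
t=3: π = [0.2964, 0.2580, 0.2397, 0.2059], E[r] = -0.3029, γ^t·E[r] = -0.103879, running G = -0.310060
t=4: π = [0.2958, 0.2575, 0.2409, 0.2057], E[r] = -0.3039, γ^t·E[r] = -0.072966, running G = -0.383026

G = -0.3830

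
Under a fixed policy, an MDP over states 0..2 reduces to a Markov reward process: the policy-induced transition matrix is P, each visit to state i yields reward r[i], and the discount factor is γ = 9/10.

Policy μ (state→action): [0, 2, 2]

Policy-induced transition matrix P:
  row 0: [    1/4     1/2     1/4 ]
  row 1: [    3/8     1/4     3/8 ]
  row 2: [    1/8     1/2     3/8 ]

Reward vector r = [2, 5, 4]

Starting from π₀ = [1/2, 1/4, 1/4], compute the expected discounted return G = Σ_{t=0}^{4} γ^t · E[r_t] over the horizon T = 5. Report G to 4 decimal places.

t=0: π = [0.5000, 0.2500, 0.2500], E[r] = 3.2500, γ^t·E[r] = 3.250000, running G = 3.250000
t=1: π = [0.2500, 0.4375, 0.3125], E[r] = 3.9375, γ^t·E[r] = 3.543750, running G = 6.793750
t=2: π = [0.2656, 0.3906, 0.3438], E[r] = 3.8594, γ^t·E[r] = 3.126094, running G = 9.919844
t=3: π = [0.2559, 0.4023, 0.3418], E[r] = 3.8906, γ^t·E[r] = 2.836266, running G = 12.756109
t=4: π = [0.2576, 0.3994, 0.3430], E[r] = 3.8843, γ^t·E[r] = 2.548474, running G = 15.304584

G = 15.3046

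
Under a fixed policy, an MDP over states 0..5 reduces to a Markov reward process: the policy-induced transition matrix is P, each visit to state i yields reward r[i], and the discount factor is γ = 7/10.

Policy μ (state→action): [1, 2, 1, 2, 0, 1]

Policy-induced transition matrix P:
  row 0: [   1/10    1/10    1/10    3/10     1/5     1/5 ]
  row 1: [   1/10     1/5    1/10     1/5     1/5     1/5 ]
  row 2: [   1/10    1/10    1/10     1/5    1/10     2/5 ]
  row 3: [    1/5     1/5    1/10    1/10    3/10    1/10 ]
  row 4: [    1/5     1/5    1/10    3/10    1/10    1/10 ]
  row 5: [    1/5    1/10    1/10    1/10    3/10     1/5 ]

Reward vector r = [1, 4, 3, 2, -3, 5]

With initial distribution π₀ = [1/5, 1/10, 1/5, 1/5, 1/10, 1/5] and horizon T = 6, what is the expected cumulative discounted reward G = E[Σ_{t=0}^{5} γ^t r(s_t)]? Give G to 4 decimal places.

t=0: π = [0.2000, 0.1000, 0.2000, 0.2000, 0.1000, 0.2000], E[r] = 2.3000, γ^t·E[r] = 2.300000, running G = 2.300000
t=1: π = [0.1500, 0.1400, 0.1000, 0.1900, 0.2100, 0.2100], E[r] = 1.8100, γ^t·E[r] = 1.267000, running G = 3.567000
t=2: π = [0.1610, 0.1540, 0.1000, 0.1960, 0.2090, 0.1800], E[r] = 1.7420, γ^t·E[r] = 0.853580, running G = 4.420580
t=3: π = [0.1585, 0.1559, 0.1000, 0.1994, 0.2067, 0.1795], E[r] = 1.7583, γ^t·E[r] = 0.603097, running G = 5.023677
t=4: π = [0.1586, 0.1562, 0.1000, 0.1986, 0.2072, 0.1794], E[r] = 1.7559, γ^t·E[r] = 0.421594, running G = 5.445271
t=5: π = [0.1585, 0.1562, 0.1000, 0.1988, 0.2071, 0.1794], E[r] = 1.7567, γ^t·E[r] = 0.295254, running G = 5.740525

G = 5.7405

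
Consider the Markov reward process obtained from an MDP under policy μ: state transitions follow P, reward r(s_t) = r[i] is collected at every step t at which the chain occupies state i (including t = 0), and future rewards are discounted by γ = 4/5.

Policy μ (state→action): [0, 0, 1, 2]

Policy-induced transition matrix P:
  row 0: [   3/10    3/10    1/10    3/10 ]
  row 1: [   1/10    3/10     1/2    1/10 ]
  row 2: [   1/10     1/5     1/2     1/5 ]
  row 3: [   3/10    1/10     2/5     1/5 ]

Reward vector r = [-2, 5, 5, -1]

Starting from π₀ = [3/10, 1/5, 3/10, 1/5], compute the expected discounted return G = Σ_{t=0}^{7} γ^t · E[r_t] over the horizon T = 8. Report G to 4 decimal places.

t=0: π = [0.3000, 0.2000, 0.3000, 0.2000], E[r] = 1.7000, γ^t·E[r] = 1.700000, running G = 1.700000
t=1: π = [0.2000, 0.2300, 0.3600, 0.2100], E[r] = 2.3400, γ^t·E[r] = 1.872000, running G = 3.572000
t=2: π = [0.1820, 0.2220, 0.3990, 0.1970], E[r] = 2.5440, γ^t·E[r] = 1.628160, running G = 5.200160
t=3: π = [0.1758, 0.2207, 0.4075, 0.1960], E[r] = 2.5934, γ^t·E[r] = 1.327821, running G = 6.527981
t=4: π = [0.1744, 0.2201, 0.4101, 0.1955], E[r] = 2.6064, γ^t·E[r] = 1.067590, running G = 7.595570
t=5: π = [0.1740, 0.2199, 0.4107, 0.1954], E[r] = 2.6096, γ^t·E[r] = 0.855112, running G = 8.450683
t=6: π = [0.1739, 0.2198, 0.4109, 0.1954], E[r] = 2.6104, γ^t·E[r] = 0.684296, running G = 9.134979
t=7: π = [0.1739, 0.2198, 0.4109, 0.1954], E[r] = 2.6106, γ^t·E[r] = 0.547477, running G = 9.682456

G = 9.6825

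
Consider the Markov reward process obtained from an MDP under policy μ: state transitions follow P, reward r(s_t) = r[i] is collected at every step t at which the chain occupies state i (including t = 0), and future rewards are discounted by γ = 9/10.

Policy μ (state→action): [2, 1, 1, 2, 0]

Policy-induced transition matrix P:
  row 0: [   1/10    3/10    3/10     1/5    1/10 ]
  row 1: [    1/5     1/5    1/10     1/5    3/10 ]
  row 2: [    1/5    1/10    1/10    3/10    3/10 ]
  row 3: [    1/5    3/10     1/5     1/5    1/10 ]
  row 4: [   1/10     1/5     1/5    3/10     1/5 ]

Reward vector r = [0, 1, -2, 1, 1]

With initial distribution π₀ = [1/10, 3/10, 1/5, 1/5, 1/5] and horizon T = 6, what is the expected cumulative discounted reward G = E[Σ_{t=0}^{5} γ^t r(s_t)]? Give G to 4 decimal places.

G = 1.4647

t=0: π = [0.1000, 0.3000, 0.2000, 0.2000, 0.2000], E[r] = 0.3000, γ^t·E[r] = 0.300000, running G = 0.300000
t=1: π = [0.1700, 0.2100, 0.1600, 0.2400, 0.2200], E[r] = 0.3500, γ^t·E[r] = 0.315000, running G = 0.615000
t=2: π = [0.1610, 0.2250, 0.1800, 0.2380, 0.1960], E[r] = 0.2990, γ^t·E[r] = 0.242190, running G = 0.857190
t=3: π = [0.1643, 0.2219, 0.1756, 0.2376, 0.2006], E[r] = 0.3089, γ^t·E[r] = 0.225188, running G = 1.082378
t=4: π = [0.1635, 0.2226, 0.1767, 0.2376, 0.1996], E[r] = 0.3065, γ^t·E[r] = 0.201062, running G = 1.283440
t=5: π = [0.1637, 0.2224, 0.1764, 0.2376, 0.1998], E[r] = 0.3070, γ^t·E[r] = 0.181308, running G = 1.464748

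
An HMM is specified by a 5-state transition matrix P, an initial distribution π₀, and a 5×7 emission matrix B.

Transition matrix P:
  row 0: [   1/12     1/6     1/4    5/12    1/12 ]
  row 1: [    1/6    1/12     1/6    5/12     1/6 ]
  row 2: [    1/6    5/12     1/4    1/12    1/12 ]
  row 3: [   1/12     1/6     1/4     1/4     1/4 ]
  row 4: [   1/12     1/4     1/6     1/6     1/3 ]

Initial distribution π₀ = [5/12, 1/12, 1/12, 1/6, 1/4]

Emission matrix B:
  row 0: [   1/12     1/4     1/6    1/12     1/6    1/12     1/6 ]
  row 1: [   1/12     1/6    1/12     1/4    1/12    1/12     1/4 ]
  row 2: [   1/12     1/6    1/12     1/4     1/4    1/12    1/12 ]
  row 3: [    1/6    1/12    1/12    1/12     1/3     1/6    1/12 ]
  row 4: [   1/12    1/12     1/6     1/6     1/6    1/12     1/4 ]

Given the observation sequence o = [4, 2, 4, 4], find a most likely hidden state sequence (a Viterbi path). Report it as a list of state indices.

path = [0, 3, 3, 3]

t=0: δ = [6.944e-02, 6.944e-03, 2.083e-02, 5.556e-02, 4.167e-02]  (obs o_0=4)
t=1: δ = [9.645e-04, 9.645e-04, 1.447e-03, 2.411e-03, 2.315e-03]  ψ = [0, 0, 0, 0, 3]  (obs o_1=2)
t=2: δ = [4.019e-05, 5.023e-05, 1.507e-04, 2.009e-04, 1.286e-04]  ψ = [2, 2, 3, 3, 4]  (obs o_2=4)
t=3: δ = [4.186e-06, 5.233e-06, 1.256e-05, 1.674e-05, 8.372e-06]  ψ = [2, 2, 3, 3, 3]  (obs o_3=4)
backtrack: best end state = 3; path = [0, 3, 3, 3]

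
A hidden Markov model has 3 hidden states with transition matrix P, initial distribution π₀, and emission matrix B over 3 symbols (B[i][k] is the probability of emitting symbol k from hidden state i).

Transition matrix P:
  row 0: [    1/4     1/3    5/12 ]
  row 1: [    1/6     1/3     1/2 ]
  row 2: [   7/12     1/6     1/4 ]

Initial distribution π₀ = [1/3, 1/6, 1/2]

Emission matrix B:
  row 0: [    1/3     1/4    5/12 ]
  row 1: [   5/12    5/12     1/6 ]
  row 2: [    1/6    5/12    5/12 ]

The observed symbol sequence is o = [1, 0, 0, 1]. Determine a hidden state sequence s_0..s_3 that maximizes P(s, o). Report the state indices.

path = [2, 0, 1, 2]

t=0: δ = [8.333e-02, 6.944e-02, 2.083e-01]  (obs o_0=1)
t=1: δ = [4.051e-02, 1.447e-02, 8.681e-03]  ψ = [2, 2, 2]  (obs o_1=0)
t=2: δ = [3.376e-03, 5.626e-03, 2.813e-03]  ψ = [0, 0, 0]  (obs o_2=0)
t=3: δ = [4.103e-04, 7.814e-04, 1.172e-03]  ψ = [2, 1, 1]  (obs o_3=1)
backtrack: best end state = 2; path = [2, 0, 1, 2]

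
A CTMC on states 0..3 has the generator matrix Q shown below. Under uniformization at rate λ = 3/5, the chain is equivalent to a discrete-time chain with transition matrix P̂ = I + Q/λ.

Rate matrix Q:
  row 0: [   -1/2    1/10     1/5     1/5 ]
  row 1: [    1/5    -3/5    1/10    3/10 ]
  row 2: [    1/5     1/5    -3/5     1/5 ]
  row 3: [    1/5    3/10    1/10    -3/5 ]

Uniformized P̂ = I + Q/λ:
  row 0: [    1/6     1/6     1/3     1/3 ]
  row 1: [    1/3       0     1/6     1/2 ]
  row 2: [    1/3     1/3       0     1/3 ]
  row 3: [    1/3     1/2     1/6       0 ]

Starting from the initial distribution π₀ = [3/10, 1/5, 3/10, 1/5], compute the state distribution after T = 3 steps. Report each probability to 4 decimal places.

t=0: π = [0.3000, 0.2000, 0.3000, 0.2000]
t=1: π = [0.2833, 0.2500, 0.1667, 0.3000]
t=2: π = [0.2861, 0.2528, 0.1861, 0.2750]
t=3: π = [0.2856, 0.2472, 0.1833, 0.2838]

π = [0.2856, 0.2472, 0.1833, 0.2838]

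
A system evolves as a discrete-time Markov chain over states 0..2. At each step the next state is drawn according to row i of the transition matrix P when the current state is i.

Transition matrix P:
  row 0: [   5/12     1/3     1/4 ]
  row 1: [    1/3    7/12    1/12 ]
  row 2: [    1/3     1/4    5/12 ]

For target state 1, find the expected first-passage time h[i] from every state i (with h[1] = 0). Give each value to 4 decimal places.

h = [3.2432, 0.0000, 3.5676]

First-step conditioning: h[1] = 0; for i ≠ 1, h[i] = 1 + Σ_k P[i][k]·h[k].
  h[0] = 1 + 5/12·h[0] + 1/4·h[2]
  h[2] = 1 + 1/3·h[0] + 5/12·h[2]
Solving the 2×2 linear system over states ≠ 1 gives exactly h = [120/37, 0, 132/37] (h[1] = 0 is the target).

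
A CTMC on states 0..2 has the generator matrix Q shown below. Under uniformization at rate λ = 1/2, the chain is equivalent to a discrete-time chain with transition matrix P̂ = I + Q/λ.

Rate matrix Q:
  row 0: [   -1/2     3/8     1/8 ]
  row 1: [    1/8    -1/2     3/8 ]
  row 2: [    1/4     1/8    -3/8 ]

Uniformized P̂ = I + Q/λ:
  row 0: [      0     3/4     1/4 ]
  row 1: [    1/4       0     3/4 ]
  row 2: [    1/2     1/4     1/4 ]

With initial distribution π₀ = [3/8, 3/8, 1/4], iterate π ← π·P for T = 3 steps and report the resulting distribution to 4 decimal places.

π = [0.2793, 0.3340, 0.3867]

t=0: π = [0.3750, 0.3750, 0.2500]
t=1: π = [0.2188, 0.3438, 0.4375]
t=2: π = [0.3047, 0.2734, 0.4219]
t=3: π = [0.2793, 0.3340, 0.3867]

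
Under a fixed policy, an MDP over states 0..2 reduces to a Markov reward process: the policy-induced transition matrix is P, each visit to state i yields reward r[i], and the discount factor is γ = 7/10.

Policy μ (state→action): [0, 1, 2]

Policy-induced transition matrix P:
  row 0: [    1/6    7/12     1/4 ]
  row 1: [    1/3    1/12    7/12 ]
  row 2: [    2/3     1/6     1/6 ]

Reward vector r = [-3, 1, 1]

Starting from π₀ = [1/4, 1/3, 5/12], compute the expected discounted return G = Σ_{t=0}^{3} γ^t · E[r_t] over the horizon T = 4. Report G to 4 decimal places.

t=0: π = [0.2500, 0.3333, 0.4167], E[r] = 0.0000, γ^t·E[r] = 0.000000, running G = 0.000000
t=1: π = [0.4306, 0.2431, 0.3264], E[r] = -0.7222, γ^t·E[r] = -0.505556, running G = -0.505556
t=2: π = [0.3704, 0.3258, 0.3038], E[r] = -0.4815, γ^t·E[r] = -0.235926, running G = -0.741481
t=3: π = [0.3729, 0.2938, 0.3333], E[r] = -0.4915, γ^t·E[r] = -0.168589, running G = -0.910070

G = -0.9101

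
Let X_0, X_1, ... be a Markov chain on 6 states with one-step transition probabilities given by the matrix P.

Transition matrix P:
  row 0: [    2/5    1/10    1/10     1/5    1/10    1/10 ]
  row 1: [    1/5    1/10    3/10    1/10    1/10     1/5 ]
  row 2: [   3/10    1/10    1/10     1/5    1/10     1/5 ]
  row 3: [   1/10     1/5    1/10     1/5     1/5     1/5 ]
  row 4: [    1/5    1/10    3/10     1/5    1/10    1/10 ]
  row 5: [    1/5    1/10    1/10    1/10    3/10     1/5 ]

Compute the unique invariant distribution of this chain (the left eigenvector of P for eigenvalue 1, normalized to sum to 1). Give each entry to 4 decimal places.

Balance equations π_j = Σ_i π_i·P[i][j]:
  π_0 = 2/5·π_0 + 1/5·π_1 + 3/10·π_2 + 1/10·π_3 + 1/5·π_4 + 1/5·π_5
  π_1 = 1/10·π_0 + 1/10·π_1 + 1/10·π_2 + 1/5·π_3 + 1/10·π_4 + 1/10·π_5
  π_2 = 1/10·π_0 + 3/10·π_1 + 1/10·π_2 + 1/10·π_3 + 3/10·π_4 + 1/10·π_5
  π_3 = 1/5·π_0 + 1/10·π_1 + 1/5·π_2 + 1/5·π_3 + 1/5·π_4 + 1/10·π_5
  π_4 = 1/10·π_0 + 1/10·π_1 + 1/10·π_2 + 1/5·π_3 + 1/10·π_4 + 3/10·π_5
  normalize: π_0 + π_1 + π_2 + π_3 + π_4 + π_5 = 1
Solving the linear system gives exactly π = [183/739, 5371/45818, 3512/22909, 3946/22909, 3420/22909, 7345/45818].

π = [0.2476, 0.1172, 0.1533, 0.1722, 0.1493, 0.1603]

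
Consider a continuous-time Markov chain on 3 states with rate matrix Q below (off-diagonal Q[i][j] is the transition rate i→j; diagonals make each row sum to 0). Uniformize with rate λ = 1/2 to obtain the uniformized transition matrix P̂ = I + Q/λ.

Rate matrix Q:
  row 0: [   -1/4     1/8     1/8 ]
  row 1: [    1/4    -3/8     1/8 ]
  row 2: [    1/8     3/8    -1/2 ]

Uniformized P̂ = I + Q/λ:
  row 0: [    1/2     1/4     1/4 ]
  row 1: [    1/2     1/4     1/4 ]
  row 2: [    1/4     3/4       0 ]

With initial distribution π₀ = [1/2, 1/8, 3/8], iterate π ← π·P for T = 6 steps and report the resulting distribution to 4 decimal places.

t=0: π = [0.5000, 0.1250, 0.3750]
t=1: π = [0.4063, 0.4375, 0.1563]
t=2: π = [0.4609, 0.3281, 0.2109]
t=3: π = [0.4473, 0.3555, 0.1973]
t=4: π = [0.4507, 0.3486, 0.2007]
t=5: π = [0.4498, 0.3503, 0.1998]
t=6: π = [0.4500, 0.3499, 0.2000]

π = [0.4500, 0.3499, 0.2000]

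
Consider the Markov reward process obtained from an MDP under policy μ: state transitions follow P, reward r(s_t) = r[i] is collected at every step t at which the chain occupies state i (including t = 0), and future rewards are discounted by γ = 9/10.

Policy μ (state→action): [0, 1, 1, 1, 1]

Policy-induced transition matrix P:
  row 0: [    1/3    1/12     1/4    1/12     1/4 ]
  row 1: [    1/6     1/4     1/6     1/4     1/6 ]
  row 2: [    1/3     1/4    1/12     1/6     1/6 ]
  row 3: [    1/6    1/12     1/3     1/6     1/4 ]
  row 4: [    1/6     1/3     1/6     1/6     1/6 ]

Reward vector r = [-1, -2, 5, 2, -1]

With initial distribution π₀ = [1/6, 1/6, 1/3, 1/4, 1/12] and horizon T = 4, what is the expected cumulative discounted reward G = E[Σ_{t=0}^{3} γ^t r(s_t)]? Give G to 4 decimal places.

t=0: π = [0.1667, 0.1667, 0.3333, 0.2500, 0.0833], E[r] = 1.5833, γ^t·E[r] = 1.583333, running G = 1.583333
t=1: π = [0.2500, 0.1875, 0.1944, 0.1667, 0.2014], E[r] = 0.4792, γ^t·E[r] = 0.431250, running G = 2.014583
t=2: π = [0.2407, 0.1973, 0.1991, 0.1615, 0.2014], E[r] = 0.4815, γ^t·E[r] = 0.390000, running G = 2.404583
t=3: π = [0.2400, 0.1997, 0.1970, 0.1630, 0.2002], E[r] = 0.4717, γ^t·E[r] = 0.343863, running G = 2.748447

G = 2.7484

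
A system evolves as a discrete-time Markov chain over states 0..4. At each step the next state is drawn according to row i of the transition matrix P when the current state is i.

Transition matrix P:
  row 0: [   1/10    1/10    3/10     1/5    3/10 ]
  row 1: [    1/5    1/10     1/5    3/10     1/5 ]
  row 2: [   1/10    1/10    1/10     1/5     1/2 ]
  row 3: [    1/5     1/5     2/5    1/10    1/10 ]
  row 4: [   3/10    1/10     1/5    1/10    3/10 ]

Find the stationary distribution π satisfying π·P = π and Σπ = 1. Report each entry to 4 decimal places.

π = [0.1884, 0.1165, 0.2289, 0.1650, 0.3011]

Balance equations π_j = Σ_i π_i·P[i][j]:
  π_0 = 1/10·π_0 + 1/5·π_1 + 1/10·π_2 + 1/5·π_3 + 3/10·π_4
  π_1 = 1/10·π_0 + 1/10·π_1 + 1/10·π_2 + 1/5·π_3 + 1/10·π_4
  π_2 = 3/10·π_0 + 1/5·π_1 + 1/10·π_2 + 2/5·π_3 + 1/5·π_4
  π_3 = 1/5·π_0 + 3/10·π_1 + 1/5·π_2 + 1/10·π_3 + 1/10·π_4
  normalize: π_0 + π_1 + π_2 + π_3 + π_4 = 1
Solving the linear system gives exactly π = [107/568, 761/6532, 2991/13064, 539/3266, 1967/6532].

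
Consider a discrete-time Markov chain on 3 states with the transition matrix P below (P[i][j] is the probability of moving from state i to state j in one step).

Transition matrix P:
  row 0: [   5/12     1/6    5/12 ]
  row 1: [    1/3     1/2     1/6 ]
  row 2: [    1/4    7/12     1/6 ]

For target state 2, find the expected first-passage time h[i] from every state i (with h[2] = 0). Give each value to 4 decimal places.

First-step conditioning: h[2] = 0; for i ≠ 2, h[i] = 1 + Σ_k P[i][k]·h[k].
  h[0] = 1 + 5/12·h[0] + 1/6·h[1]
  h[1] = 1 + 1/3·h[0] + 1/2·h[1]
Solving the 2×2 linear system over states ≠ 2 gives exactly h = [48/17, 66/17, 0] (h[2] = 0 is the target).

h = [2.8235, 3.8824, 0.0000]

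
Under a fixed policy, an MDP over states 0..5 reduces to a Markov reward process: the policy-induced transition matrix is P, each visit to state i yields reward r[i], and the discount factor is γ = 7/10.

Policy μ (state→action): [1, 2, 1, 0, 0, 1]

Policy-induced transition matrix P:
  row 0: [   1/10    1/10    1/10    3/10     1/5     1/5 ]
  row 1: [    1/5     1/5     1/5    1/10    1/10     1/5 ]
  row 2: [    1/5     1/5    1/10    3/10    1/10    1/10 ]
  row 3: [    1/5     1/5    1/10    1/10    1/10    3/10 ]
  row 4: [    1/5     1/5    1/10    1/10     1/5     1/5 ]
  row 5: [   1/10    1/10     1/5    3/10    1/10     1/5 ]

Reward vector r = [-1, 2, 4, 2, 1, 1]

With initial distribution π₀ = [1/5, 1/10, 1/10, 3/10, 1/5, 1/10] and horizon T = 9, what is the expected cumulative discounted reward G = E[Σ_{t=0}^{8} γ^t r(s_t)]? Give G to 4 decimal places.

G = 4.4349

t=0: π = [0.2000, 0.1000, 0.1000, 0.3000, 0.2000, 0.1000], E[r] = 1.3000, γ^t·E[r] = 1.300000, running G = 1.300000
t=1: π = [0.1700, 0.1700, 0.1200, 0.1800, 0.1400, 0.2200], E[r] = 1.3700, γ^t·E[r] = 0.959000, running G = 2.259000
t=2: π = [0.1610, 0.1610, 0.1390, 0.2020, 0.1310, 0.2060], E[r] = 1.4580, γ^t·E[r] = 0.714420, running G = 2.973420
t=3: π = [0.1633, 0.1633, 0.1367, 0.2012, 0.1292, 0.2063], E[r] = 1.4480, γ^t·E[r] = 0.496664, running G = 3.470084
t=4: π = [0.1630, 0.1630, 0.1370, 0.2013, 0.1293, 0.2065], E[r] = 1.4491, γ^t·E[r] = 0.347929, running G = 3.818013
t=5: π = [0.1631, 0.1631, 0.1369, 0.2013, 0.1292, 0.2064], E[r] = 1.4491, γ^t·E[r] = 0.243548, running G = 4.061561
t=6: π = [0.1631, 0.1631, 0.1369, 0.2013, 0.1292, 0.2064], E[r] = 1.4491, γ^t·E[r] = 0.170483, running G = 4.232043
t=7: π = [0.1631, 0.1631, 0.1369, 0.2013, 0.1292, 0.2064], E[r] = 1.4491, γ^t·E[r] = 0.119338, running G = 4.351381
t=8: π = [0.1631, 0.1631, 0.1369, 0.2013, 0.1292, 0.2064], E[r] = 1.4491, γ^t·E[r] = 0.083537, running G = 4.434918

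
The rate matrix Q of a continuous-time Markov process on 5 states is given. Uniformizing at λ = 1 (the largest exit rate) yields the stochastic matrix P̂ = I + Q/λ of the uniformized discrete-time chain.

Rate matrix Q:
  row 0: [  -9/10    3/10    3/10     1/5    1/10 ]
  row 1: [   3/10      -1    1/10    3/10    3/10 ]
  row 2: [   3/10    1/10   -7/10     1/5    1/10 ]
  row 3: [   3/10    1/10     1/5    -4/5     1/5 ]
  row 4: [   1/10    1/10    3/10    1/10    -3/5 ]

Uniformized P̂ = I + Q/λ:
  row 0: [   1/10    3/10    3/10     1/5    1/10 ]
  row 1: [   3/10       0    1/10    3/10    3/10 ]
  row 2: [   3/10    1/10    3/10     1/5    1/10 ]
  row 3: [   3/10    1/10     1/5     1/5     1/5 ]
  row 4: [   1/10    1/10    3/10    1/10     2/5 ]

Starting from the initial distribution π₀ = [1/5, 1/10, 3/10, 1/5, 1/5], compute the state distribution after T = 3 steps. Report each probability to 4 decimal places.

t=0: π = [0.2000, 0.1000, 0.3000, 0.2000, 0.2000]
t=1: π = [0.2200, 0.1300, 0.2600, 0.1900, 0.2000]
t=2: π = [0.2160, 0.1310, 0.2550, 0.1930, 0.2050]
t=3: π = [0.2158, 0.1301, 0.2545, 0.1926, 0.2070]

π = [0.2158, 0.1301, 0.2545, 0.1926, 0.2070]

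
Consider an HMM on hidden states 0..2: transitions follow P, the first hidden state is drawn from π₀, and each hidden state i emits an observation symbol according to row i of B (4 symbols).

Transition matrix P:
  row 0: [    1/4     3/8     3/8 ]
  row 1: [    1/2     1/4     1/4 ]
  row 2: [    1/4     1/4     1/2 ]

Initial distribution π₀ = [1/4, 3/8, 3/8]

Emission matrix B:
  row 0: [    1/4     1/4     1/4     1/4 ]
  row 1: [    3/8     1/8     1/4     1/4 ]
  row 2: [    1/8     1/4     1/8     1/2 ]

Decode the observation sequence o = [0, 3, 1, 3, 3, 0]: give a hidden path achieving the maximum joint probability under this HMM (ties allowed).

path = [1, 2, 2, 2, 2, 1]

t=0: δ = [6.250e-02, 1.406e-01, 4.688e-02]  (obs o_0=0)
t=1: δ = [1.758e-02, 8.789e-03, 1.758e-02]  ψ = [1, 1, 1]  (obs o_1=3)
t=2: δ = [1.099e-03, 8.240e-04, 2.197e-03]  ψ = [0, 0, 2]  (obs o_2=1)
t=3: δ = [1.373e-04, 1.373e-04, 5.493e-04]  ψ = [2, 2, 2]  (obs o_3=3)
t=4: δ = [3.433e-05, 3.433e-05, 1.373e-04]  ψ = [2, 2, 2]  (obs o_4=3)
t=5: δ = [8.583e-06, 1.287e-05, 8.583e-06]  ψ = [2, 2, 2]  (obs o_5=0)
backtrack: best end state = 1; path = [1, 2, 2, 2, 2, 1]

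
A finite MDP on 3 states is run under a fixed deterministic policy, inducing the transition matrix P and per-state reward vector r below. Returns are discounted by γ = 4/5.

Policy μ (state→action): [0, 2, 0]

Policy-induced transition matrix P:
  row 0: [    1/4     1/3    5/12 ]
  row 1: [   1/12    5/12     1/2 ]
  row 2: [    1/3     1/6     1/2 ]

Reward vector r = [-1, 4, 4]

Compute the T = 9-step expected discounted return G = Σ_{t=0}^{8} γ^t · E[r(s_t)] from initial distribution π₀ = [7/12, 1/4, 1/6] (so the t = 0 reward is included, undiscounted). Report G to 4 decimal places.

G = 10.4636

t=0: π = [0.5833, 0.2500, 0.1667], E[r] = 1.0833, γ^t·E[r] = 1.083333, running G = 1.083333
t=1: π = [0.2222, 0.3264, 0.4514], E[r] = 2.8889, γ^t·E[r] = 2.311111, running G = 3.394444
t=2: π = [0.2332, 0.2853, 0.4815], E[r] = 2.8339, γ^t·E[r] = 1.813704, running G = 5.208148
t=3: π = [0.2426, 0.2769, 0.4806], E[r] = 2.7871, γ^t·E[r] = 1.427012, running G = 6.635160
t=4: π = [0.2439, 0.2763, 0.4798], E[r] = 2.7805, γ^t·E[r] = 1.138886, running G = 7.774046
t=5: π = [0.2439, 0.2764, 0.4797], E[r] = 2.7803, γ^t·E[r] = 0.911065, running G = 8.685111
t=6: π = [0.2439, 0.2764, 0.4797], E[r] = 2.7805, γ^t·E[r] = 0.728882, running G = 9.413993
t=7: π = [0.2439, 0.2764, 0.4797], E[r] = 2.7805, γ^t·E[r] = 0.583110, running G = 9.997103
t=8: π = [0.2439, 0.2764, 0.4797], E[r] = 2.7805, γ^t·E[r] = 0.466488, running G = 10.463592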